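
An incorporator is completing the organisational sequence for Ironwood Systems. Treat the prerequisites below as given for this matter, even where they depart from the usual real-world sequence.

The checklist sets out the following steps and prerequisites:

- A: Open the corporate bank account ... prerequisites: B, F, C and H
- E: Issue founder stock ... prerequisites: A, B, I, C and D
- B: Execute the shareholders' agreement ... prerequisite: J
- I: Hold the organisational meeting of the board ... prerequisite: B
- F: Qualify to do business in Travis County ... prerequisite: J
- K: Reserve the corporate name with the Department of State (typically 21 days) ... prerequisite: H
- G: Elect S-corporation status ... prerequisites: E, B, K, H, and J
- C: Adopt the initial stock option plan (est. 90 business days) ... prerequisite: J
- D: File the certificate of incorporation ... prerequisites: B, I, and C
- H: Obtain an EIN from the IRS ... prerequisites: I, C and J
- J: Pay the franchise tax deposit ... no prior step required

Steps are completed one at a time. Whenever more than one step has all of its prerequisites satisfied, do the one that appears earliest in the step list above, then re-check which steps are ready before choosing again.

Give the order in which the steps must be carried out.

J B I F C D H A E K G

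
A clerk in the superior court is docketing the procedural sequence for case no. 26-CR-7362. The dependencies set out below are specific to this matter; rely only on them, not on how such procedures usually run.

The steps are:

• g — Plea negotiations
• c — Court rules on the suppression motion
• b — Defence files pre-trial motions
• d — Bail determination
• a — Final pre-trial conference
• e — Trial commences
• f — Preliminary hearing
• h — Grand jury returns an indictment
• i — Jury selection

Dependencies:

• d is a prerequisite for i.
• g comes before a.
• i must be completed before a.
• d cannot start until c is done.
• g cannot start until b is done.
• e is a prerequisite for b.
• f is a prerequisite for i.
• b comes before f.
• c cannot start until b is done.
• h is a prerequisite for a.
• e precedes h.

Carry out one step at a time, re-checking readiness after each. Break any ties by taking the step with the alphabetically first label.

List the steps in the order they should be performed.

Only e has no prerequisites, so it is first.
b and h are both available; b has the earlier label → b.
Ready: c, f, g and h. c has the earlier label → c.
d, f, g and h are all available; d has the earlier label → d.
f, g and h are all available; f has the earlier label → f.
i now also ready, so the ready set is {g, h, i}; g has the earlier label → g.
h and i are both available; h has the earlier label → h.
i is the only step now ready → i.
a needed g, h and i, now all done → a.

e, b, c, d, f, g, h, i, a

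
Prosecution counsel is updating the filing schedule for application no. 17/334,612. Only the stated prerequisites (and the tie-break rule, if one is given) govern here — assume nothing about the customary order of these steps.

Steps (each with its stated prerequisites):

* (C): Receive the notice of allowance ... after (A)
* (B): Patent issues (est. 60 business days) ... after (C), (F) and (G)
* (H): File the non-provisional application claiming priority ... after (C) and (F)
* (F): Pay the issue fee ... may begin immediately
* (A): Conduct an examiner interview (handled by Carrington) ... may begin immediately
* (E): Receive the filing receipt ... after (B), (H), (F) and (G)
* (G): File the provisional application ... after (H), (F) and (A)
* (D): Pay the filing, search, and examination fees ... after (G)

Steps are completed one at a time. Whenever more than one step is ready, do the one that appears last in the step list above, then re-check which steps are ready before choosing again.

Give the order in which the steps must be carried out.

(A) and (F) have no prerequisites; (A) is listed later, so (A) is first.
Now (F) and (C) have their prerequisites met. (F) is listed later, so (F) next.
Next only (C) has its prerequisites met → (C).
Next only (H) has its prerequisites met → (H).
(G) is the only step now ready → (G).
Now (D) and (B) have their prerequisites met. (D) is listed later, so (D) next.
(B) needed (G), (F) and (C), now all done → (B).
That leaves (E) as the only ready step → (E).

(A), (F), (C), (H), (G), (D), (B), (E)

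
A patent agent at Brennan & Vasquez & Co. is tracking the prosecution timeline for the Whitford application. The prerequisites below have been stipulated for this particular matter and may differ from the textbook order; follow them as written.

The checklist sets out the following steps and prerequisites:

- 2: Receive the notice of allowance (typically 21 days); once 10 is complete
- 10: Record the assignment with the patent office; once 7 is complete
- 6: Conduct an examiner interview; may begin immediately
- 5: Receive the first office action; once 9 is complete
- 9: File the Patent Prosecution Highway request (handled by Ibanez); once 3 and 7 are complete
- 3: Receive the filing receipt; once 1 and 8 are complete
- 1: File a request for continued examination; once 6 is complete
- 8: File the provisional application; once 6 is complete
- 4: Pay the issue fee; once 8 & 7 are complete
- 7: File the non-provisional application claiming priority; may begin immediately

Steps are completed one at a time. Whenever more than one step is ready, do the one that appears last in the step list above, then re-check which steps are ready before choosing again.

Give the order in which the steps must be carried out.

7 and 6 have no prerequisites; 7 is listed later, so 7 is first.
10 now also ready, so the ready set is {6, 10}; 6 is listed later → 6.
8, 1 and 10 are all available; 8 is listed later → 8.
4, 1 and 10 are all available; 4 is listed later → 4.
1 and 10 are both available; 1 is listed later → 1.
3 and 10 are both available; 3 is listed later → 3.
9 now also ready, so the ready set is {9, 10}; 9 is listed later → 9.
Ready: 5 and 10. 5 is listed later → 5.
10 needed 7, now all done → 10.
Next only 2 has its prerequisites met → 2.

7, 6, 8, 4, 1, 3, 9, 5, 10, 2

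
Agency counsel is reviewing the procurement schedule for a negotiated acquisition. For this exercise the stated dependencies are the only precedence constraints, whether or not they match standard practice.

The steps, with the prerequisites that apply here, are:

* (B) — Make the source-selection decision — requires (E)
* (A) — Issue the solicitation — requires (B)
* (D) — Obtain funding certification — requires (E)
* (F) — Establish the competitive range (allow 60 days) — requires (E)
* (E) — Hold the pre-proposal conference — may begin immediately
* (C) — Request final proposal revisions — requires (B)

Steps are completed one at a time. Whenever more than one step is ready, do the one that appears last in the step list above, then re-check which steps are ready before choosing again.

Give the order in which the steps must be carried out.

(E) is the only step with nothing outstanding, so it goes first.
(F), (D) and (B) are all available; (F) is listed later → (F).
(D) and (B) are both available; (D) is listed later → (D).
(B) needed (E), now all done → (B).
Ready: (C) and (A). (C) is listed later → (C).
(A) needed (B), now all done → (A).

(E), (F), (D), (B), (C), (A)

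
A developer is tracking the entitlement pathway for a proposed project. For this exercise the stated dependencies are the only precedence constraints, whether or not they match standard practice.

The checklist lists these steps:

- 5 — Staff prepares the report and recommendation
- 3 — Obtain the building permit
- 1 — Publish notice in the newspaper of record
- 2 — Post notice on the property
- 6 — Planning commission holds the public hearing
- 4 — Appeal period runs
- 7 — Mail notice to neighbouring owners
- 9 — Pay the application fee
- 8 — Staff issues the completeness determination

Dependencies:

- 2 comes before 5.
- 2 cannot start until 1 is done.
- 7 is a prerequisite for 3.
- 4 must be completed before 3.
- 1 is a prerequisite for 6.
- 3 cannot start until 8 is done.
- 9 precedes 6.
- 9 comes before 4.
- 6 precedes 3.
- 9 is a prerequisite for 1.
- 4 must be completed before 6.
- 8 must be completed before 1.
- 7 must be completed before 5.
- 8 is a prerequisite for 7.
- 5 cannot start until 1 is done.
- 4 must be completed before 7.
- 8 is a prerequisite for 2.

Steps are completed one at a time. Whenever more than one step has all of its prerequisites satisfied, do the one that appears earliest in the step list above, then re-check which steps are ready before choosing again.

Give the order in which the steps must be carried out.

9 → 4 → 8 → 1 → 2 → 6 → 7 → 5 → 3

Nothing is required for 9 and 8. 9 is listed earlier → 9 first.
Ready: 4 and 8. 4 is listed earlier → 4.
8 is the only step now ready → 8.
1 and 7 are both available; 1 is listed earlier → 1.
Ready: 2, 6 and 7. 2 is listed earlier → 2.
Now 6 and 7 have their prerequisites met. 6 is listed earlier, so 6 next.
7 is the only step now ready → 7.
Now 5 and 3 have their prerequisites met. 5 is listed earlier, so 5 next.
3 needed 6, 4, 7 and 8, now all done → 3.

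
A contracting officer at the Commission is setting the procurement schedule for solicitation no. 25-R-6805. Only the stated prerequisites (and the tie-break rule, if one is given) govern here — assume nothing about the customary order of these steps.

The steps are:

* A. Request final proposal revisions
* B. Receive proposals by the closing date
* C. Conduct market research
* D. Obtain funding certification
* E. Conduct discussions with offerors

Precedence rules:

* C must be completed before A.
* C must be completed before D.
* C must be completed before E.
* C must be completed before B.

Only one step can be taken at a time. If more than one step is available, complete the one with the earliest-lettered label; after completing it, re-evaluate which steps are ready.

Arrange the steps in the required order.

C A B D E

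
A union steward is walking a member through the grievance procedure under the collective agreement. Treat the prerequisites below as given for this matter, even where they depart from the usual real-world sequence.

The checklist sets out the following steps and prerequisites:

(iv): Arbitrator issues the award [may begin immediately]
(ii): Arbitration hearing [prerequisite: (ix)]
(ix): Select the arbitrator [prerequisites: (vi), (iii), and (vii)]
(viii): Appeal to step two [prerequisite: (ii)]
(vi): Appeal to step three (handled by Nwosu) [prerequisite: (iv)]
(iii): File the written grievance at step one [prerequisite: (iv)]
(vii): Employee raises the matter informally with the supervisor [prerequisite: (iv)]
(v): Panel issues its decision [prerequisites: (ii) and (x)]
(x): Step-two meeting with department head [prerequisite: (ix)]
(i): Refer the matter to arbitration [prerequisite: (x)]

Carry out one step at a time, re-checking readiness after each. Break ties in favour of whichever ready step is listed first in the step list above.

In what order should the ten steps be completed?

(iv), (vi), (iii), (vii), (ix), (ii), (viii), (x), (v), (i)

Only (iv) has no prerequisites, so it is first.
Ready: (vi), (iii) and (vii). (vi) is listed earlier → (vi).
Now (iii) and (vii) have their prerequisites met. (iii) is listed earlier, so (iii) next.
(vii) is the only step now ready → (vii).
(ix) needed (vi), (iii) and (vii), now all done → (ix).
(ii) and (x) are both available; (ii) is listed earlier → (ii).
(viii) and (x) are both available; (viii) is listed earlier → (viii).
(x) is the only step now ready → (x).
Ready: (v) and (i). (v) is listed earlier → (v).
That leaves (i) as the only ready step → (i).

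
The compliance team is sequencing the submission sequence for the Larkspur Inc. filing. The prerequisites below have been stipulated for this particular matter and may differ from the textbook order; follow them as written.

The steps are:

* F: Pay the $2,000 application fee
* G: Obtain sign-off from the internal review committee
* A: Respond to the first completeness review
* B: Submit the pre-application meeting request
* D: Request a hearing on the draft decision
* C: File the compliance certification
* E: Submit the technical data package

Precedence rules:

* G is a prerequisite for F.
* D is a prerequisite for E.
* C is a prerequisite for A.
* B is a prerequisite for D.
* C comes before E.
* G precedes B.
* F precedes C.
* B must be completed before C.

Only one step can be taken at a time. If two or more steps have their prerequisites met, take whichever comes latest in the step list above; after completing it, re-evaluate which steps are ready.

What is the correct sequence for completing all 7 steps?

G → B → D → F → C → E → A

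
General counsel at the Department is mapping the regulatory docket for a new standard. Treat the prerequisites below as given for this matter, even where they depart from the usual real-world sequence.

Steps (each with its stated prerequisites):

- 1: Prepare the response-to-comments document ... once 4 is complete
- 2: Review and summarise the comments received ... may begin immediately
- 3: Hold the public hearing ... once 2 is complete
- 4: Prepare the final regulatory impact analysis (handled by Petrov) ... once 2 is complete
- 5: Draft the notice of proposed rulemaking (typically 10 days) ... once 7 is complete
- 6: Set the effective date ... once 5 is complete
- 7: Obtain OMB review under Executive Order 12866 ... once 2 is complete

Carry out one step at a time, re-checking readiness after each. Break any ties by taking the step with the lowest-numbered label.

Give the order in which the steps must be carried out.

2 3 4 1 7 5 6

2 has no prerequisites → 2 first.
3, 4 and 7 are all available; 3 has the earlier label → 3.
4 and 7 are both available; 4 has the earlier label → 4.
1 and 7 are both available; 1 has the earlier label → 1.
7 needed 2, now all done → 7.
5 is the only step now ready → 5.
Next only 6 has its prerequisites met → 6.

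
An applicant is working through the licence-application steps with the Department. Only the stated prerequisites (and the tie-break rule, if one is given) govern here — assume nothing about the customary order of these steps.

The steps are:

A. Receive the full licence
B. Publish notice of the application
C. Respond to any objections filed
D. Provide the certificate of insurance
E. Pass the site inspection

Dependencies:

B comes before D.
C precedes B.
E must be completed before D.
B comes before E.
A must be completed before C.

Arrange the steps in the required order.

Only A has no prerequisites, so it is first.
Next only C has its prerequisites met → C.
B needed C, now all done → B.
E needed B, now all done → E.
D needed B and E, now all done → D.

A → C → B → E → D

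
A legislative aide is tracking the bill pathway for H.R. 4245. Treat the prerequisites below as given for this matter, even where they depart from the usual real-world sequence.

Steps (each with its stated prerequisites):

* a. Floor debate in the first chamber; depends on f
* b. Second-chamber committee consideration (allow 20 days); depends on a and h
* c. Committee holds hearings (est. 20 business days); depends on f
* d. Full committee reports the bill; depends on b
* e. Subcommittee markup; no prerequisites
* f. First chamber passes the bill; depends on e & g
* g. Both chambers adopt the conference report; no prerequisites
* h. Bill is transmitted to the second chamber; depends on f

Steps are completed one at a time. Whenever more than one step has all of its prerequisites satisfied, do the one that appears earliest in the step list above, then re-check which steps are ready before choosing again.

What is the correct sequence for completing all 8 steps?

Nothing is required for e and g. e is listed earlier → e first.
That leaves g as the only ready step → g.
f needed e and g, now all done → f.
Now a, c and h have their prerequisites met. a is listed earlier, so a next.
c and h are both available; c is listed earlier → c.
That leaves h as the only ready step → h.
b is the only step now ready → b.
Next only d has its prerequisites met → d.

e, g, f, a, c, h, b, d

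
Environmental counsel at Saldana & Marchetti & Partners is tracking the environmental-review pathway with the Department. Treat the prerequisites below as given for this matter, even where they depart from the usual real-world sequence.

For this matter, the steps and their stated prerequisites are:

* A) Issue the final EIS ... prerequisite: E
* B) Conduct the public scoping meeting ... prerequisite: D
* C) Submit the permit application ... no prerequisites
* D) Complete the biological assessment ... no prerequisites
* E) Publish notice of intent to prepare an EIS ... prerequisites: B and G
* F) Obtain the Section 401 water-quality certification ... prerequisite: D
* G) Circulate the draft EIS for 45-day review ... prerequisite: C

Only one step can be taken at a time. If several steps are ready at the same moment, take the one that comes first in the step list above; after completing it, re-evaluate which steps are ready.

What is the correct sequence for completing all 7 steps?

Nothing is required for C and D. C is listed earlier → C first.
G now also ready, so the ready set is {D, G}; D is listed earlier → D.
B and F now also ready, so the ready set is {B, F, G}; B is listed earlier → B.
Ready: F and G. F is listed earlier → F.
G needed C, now all done → G.
E needed B and G, now all done → E.
A needed E, now all done → A.

C → D → B → F → G → E → A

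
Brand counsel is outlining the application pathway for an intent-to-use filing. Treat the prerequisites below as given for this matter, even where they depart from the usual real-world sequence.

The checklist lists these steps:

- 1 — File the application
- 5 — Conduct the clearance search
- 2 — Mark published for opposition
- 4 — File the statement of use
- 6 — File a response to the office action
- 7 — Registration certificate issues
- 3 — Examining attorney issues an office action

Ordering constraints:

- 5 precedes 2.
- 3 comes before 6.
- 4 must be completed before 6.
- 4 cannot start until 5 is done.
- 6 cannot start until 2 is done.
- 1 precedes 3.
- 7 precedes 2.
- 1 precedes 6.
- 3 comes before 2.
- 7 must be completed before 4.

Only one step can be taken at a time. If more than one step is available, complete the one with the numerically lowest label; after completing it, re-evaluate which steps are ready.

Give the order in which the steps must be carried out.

1 → 3 → 5 → 7 → 2 → 4 → 6

Nothing is required for 1, 5 and 7. 1 has the earlier label → 1 first.
3 now also ready, so the ready set is {3, 5, 7}; 3 has the earlier label → 3.
5 and 7 are both available; 5 has the earlier label → 5.
That leaves 7 as the only ready step → 7.
Now 2 and 4 have their prerequisites met. 2 has the earlier label, so 2 next.
Next only 4 has its prerequisites met → 4.
6 needed 1, 2, 3 and 4, now all done → 6.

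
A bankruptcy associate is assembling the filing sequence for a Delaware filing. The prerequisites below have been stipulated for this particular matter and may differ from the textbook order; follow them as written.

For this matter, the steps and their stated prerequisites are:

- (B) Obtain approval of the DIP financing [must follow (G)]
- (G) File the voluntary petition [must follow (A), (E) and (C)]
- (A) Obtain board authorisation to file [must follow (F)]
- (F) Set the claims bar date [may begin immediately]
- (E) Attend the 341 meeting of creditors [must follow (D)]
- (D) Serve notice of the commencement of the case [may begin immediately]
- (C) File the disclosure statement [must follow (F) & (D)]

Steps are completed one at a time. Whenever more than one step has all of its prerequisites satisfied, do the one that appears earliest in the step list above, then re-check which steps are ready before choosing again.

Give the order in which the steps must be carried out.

Nothing is required for (F) and (D). (F) is listed earlier → (F) first.
(A) now also ready, so the ready set is {(A), (D)}; (A) is listed earlier → (A).
That leaves (D) as the only ready step → (D).
Ready: (E) and (C). (E) is listed earlier → (E).
(C) is the only step now ready → (C).
Next only (G) has its prerequisites met → (G).
(B) is the only step now ready → (B).

(F), (A), (D), (E), (C), (G), (B)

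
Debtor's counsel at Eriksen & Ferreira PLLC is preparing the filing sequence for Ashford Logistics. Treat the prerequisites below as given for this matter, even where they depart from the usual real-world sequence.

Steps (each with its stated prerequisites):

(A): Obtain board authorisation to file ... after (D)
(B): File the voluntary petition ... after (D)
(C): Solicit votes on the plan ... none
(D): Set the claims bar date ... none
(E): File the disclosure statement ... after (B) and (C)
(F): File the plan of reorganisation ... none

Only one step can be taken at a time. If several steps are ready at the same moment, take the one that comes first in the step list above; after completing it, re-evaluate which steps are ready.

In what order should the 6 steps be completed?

Nothing is required for (C), (D) and (F). (C) is listed earlier → (C) first.
(D) and (F) are both available; (D) is listed earlier → (D).
(A) and (B) now also ready, so the ready set is {(A), (B), (F)}; (A) is listed earlier → (A).
(B) and (F) are both available; (B) is listed earlier → (B).
(E) now also ready, so the ready set is {(E), (F)}; (E) is listed earlier → (E).
(F) is the only step now ready → (F).

(C), (D), (A), (B), (E), (F)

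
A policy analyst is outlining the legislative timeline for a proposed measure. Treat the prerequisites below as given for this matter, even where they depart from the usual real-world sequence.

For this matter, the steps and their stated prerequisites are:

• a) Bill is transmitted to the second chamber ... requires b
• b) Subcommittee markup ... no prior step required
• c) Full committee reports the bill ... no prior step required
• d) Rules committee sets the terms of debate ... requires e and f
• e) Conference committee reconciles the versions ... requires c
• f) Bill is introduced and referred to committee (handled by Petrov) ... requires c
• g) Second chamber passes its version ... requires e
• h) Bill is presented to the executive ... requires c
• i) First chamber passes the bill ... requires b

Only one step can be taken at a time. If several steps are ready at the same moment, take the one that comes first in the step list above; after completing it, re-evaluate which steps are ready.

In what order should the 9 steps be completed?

b → a → c → e → f → d → g → h → i

b and c have no prerequisites; b is listed earlier, so b is first.
a and i now also ready, so the ready set is {a, c, i}; a is listed earlier → a.
c and i are both available; c is listed earlier → c.
e, f, h and i are all available; e is listed earlier → e.
g now also ready, so the ready set is {f, g, h, i}; f is listed earlier → f.
Ready: d, g, h and i. d is listed earlier → d.
Ready: g, h and i. g is listed earlier → g.
Ready: h and i. h is listed earlier → h.
i needed b, now all done → i.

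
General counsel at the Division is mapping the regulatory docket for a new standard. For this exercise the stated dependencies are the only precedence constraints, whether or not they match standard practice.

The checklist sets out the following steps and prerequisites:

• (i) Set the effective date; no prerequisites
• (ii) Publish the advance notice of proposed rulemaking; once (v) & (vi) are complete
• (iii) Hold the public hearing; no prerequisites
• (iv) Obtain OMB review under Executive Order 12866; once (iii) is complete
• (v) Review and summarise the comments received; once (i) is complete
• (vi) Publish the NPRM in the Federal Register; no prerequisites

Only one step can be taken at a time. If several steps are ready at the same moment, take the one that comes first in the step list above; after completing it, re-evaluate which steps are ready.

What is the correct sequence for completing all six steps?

(i) → (iii) → (iv) → (v) → (vi) → (ii)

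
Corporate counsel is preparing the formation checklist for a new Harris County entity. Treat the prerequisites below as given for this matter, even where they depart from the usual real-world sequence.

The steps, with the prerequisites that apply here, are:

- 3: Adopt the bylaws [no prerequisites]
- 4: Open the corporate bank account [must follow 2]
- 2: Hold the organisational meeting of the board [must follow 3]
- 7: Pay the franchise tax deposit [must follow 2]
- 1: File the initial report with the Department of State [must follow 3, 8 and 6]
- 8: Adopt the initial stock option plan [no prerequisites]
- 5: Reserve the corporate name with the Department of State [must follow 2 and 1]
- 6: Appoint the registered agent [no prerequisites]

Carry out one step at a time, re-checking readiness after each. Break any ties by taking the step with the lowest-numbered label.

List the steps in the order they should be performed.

3, 2, 4, 6, 7, 8, 1, 5

Nothing is required for 3, 6 and 8. 3 has the earlier label → 3 first.
2 now also ready, so the ready set is {2, 6, 8}; 2 has the earlier label → 2.
4 and 7 now also ready, so the ready set is {4, 6, 7, 8}; 4 has the earlier label → 4.
Now 6, 7 and 8 have their prerequisites met. 6 has the earlier label, so 6 next.
7 and 8 are both available; 7 has the earlier label → 7.
Next only 8 has its prerequisites met → 8.
1 needed 3, 6 and 8, now all done → 1.
5 needed 1 and 2, now all done → 5.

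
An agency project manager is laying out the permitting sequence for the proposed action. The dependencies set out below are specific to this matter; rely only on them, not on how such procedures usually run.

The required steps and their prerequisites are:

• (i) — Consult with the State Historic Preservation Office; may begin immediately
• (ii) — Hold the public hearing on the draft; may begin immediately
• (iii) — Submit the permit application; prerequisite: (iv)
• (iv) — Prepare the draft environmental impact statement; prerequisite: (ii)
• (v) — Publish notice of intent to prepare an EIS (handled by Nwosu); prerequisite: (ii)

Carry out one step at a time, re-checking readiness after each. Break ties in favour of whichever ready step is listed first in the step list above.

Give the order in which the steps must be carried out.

(i) → (ii) → (iv) → (iii) → (v)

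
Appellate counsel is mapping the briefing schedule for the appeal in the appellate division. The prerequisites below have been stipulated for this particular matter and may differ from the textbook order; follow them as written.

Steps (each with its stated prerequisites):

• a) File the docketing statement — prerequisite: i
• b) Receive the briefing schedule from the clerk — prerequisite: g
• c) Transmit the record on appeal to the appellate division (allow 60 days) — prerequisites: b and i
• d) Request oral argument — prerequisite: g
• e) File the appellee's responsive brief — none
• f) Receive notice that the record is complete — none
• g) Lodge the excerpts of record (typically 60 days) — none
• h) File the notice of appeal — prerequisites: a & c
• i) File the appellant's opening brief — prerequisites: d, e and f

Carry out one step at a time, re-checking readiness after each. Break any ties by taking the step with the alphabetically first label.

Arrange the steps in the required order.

e, f and g have no prerequisites; e has the earlier label, so e is first.
Now f and g have their prerequisites met. f has the earlier label, so f next.
That leaves g as the only ready step → g.
Now b and d have their prerequisites met. b has the earlier label, so b next.
d is the only step now ready → d.
i is the only step now ready → i.
Ready: a and c. a has the earlier label → a.
c needed b and i, now all done → c.
h needed a and c, now all done → h.

e, f, g, b, d, i, a, c, h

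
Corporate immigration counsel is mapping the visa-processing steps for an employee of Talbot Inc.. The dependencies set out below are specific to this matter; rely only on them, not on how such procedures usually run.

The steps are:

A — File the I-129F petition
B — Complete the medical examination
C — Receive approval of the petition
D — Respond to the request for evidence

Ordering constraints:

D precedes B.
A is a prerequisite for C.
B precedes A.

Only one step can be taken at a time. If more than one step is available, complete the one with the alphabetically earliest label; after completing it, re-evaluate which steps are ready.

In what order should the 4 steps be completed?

D has no prerequisites → D first.
B needed D, now all done → B.
A needed B, now all done → A.
That leaves C as the only ready step → C.

D → B → A → C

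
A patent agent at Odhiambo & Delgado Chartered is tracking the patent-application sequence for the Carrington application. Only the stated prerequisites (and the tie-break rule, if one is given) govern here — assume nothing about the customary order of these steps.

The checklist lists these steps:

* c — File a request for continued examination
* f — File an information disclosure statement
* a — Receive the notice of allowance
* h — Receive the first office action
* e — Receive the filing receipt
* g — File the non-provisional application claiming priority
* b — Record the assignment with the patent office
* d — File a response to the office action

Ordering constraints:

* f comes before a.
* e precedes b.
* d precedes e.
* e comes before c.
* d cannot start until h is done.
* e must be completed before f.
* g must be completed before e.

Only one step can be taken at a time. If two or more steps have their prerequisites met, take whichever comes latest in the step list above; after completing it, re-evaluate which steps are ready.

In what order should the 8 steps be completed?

Nothing is required for g and h. g is listed later → g first.
h is the only step now ready → h.
d needed h, now all done → d.
e needed d and g, now all done → e.
b, f and c are all available; b is listed later → b.
Now f and c have their prerequisites met. f is listed later, so f next.
a now also ready, so the ready set is {a, c}; a is listed later → a.
Next only c has its prerequisites met → c.

g, h, d, e, b, f, a, c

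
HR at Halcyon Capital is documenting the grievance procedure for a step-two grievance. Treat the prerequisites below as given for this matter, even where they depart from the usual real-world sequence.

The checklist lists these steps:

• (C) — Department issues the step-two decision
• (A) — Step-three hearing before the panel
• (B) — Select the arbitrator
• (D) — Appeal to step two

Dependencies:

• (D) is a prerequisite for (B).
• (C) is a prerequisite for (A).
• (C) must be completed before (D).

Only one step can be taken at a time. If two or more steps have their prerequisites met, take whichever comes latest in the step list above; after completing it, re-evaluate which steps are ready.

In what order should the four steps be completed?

(C) (D) (B) (A)

(C) is the only step with nothing outstanding, so it goes first.
(D) and (A) are both available; (D) is listed later → (D).
(B) now also ready, so the ready set is {(B), (A)}; (B) is listed later → (B).
(A) needed (C), now all done → (A).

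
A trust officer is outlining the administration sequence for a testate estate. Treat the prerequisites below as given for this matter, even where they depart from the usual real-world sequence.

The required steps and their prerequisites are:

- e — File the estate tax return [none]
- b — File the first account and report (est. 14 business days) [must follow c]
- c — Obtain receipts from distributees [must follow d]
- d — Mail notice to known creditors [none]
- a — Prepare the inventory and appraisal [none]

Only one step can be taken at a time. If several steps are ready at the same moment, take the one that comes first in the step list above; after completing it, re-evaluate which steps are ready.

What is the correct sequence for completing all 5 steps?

e, d, c, b, a

Nothing is required for e, d and a. e is listed earlier → e first.
d and a are both available; d is listed earlier → d.
Now c and a have their prerequisites met. c is listed earlier, so c next.
b now also ready, so the ready set is {b, a}; b is listed earlier → b.
Next only a has its prerequisites met → a.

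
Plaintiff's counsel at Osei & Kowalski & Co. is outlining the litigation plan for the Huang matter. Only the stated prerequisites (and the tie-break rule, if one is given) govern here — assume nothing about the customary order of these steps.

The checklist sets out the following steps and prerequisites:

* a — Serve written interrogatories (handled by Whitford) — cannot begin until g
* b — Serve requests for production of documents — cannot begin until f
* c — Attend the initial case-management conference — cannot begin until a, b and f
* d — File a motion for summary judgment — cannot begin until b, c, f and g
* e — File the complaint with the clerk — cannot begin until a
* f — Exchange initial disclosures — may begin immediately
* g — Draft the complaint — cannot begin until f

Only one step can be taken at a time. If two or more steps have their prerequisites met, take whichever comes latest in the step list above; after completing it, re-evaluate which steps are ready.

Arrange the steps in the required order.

Only f has no prerequisites, so it is first.
g and b are both available; g is listed later → g.
b and a are both available; b is listed later → b.
a needed g, now all done → a.
Now e and c have their prerequisites met. e is listed later, so e next.
Next only c has its prerequisites met → c.
That leaves d as the only ready step → d.

f → g → b → a → e → c → d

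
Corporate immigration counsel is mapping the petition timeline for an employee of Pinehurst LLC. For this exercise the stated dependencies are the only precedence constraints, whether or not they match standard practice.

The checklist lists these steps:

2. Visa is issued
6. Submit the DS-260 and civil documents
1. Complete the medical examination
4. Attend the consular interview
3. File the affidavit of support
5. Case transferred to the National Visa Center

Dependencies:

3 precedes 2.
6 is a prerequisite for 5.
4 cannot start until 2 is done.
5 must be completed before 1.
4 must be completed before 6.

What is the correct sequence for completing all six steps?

3, 2, 4, 6, 5, 1

Only 3 has no prerequisites, so it is first.
2 is the only step now ready → 2.
Next only 4 has its prerequisites met → 4.
That leaves 6 as the only ready step → 6.
5 is the only step now ready → 5.
1 is the only step now ready → 1.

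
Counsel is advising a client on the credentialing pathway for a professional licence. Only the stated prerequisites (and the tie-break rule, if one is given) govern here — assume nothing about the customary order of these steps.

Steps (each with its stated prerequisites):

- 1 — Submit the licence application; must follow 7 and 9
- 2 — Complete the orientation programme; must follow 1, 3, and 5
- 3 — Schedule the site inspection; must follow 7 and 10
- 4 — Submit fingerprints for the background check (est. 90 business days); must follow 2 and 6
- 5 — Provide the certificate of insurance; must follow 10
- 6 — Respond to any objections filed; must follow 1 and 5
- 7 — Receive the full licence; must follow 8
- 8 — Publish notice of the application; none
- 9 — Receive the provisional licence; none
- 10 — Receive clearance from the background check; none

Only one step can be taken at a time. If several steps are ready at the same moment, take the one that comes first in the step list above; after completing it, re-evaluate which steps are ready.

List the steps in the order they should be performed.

8, 7, 9, 1, 10, 3, 5, 2, 6, 4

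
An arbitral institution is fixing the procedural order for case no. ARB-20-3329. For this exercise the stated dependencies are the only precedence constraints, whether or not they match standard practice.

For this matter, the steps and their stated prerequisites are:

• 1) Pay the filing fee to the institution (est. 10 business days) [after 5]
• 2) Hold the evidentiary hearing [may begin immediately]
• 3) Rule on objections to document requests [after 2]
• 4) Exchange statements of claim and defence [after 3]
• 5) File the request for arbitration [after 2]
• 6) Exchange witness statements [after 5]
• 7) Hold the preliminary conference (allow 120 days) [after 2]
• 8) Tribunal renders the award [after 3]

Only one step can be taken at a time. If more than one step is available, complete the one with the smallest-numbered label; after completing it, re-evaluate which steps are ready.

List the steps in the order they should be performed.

2 → 3 → 4 → 5 → 1 → 6 → 7 → 8

Only 2 has no prerequisites, so it is first.
3, 5 and 7 are all available; 3 has the earlier label → 3.
4, 5, 7 and 8 are all available; 4 has the earlier label → 4.
Now 5, 7 and 8 have their prerequisites met. 5 has the earlier label, so 5 next.
Ready: 1, 6, 7 and 8. 1 has the earlier label → 1.
Ready: 6, 7 and 8. 6 has the earlier label → 6.
7 and 8 are both available; 7 has the earlier label → 7.
That leaves 8 as the only ready step → 8.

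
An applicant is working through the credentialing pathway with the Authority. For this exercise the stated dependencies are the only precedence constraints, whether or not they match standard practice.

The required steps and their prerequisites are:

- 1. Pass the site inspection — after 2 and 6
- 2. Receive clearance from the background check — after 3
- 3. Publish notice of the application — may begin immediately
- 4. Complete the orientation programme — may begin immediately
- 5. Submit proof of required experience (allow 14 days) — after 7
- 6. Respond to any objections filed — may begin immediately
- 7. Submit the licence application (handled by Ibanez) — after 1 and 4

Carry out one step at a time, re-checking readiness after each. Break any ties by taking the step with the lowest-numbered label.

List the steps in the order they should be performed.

3, 2, 4, 6, 1, 7, 5

Nothing is required for 3, 4 and 6. 3 has the earlier label → 3 first.
Now 2, 4 and 6 have their prerequisites met. 2 has the earlier label, so 2 next.
Now 4 and 6 have their prerequisites met. 4 has the earlier label, so 4 next.
Next only 6 has its prerequisites met → 6.
1 needed 2 and 6, now all done → 1.
7 needed 1 and 4, now all done → 7.
5 needed 7, now all done → 5.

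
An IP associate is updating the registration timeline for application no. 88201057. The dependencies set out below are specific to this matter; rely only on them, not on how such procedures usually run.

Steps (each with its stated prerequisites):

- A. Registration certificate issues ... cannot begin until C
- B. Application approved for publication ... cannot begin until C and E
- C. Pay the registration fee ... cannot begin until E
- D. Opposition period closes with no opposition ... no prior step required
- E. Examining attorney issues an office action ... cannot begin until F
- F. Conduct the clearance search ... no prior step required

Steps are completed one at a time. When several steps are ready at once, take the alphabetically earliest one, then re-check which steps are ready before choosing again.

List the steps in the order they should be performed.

Nothing is required for D and F. D has the earlier label → D first.
Next only F has its prerequisites met → F.
E needed F, now all done → E.
Next only C has its prerequisites met → C.
Now A and B have their prerequisites met. A has the earlier label, so A next.
B needed C and E, now all done → B.

D F E C A B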